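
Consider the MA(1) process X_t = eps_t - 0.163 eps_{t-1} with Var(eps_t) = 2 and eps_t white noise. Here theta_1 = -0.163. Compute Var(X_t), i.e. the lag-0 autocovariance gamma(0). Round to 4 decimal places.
\gamma(0) = 2.0531

For an MA(q) process X_t = eps_t + sum_i theta_i eps_{t-i} with
Var(eps_t) = sigma^2, the variance is
  gamma(0) = sigma^2 * (1 + sum_i theta_i^2).
  sum_i theta_i^2 = (-0.163)^2 = 0.026569.
  gamma(0) = 2 * (1 + 0.026569) = 2 * 1.026569 = 2.053138, which rounds to 2.0531.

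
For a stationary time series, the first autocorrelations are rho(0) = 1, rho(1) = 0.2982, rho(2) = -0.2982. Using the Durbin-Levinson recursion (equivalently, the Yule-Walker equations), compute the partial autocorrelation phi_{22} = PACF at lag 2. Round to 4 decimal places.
\phi_{22} = -0.4249

The PACF at lag k is phi_{kk}, the last component of the solution
to the Yule-Walker system G_k phi = r_k where
  (G_k)_{ij} = rho(|i - j|), (r_k)_i = rho(i), i,j = 1..k.
Equivalently, Durbin-Levinson gives phi_{kk} iteratively:
  phi_{11} = rho(1)
  phi_{kk} = [rho(k) - sum_{j=1..k-1} phi_{k-1,j} rho(k-j)]
            / [1 - sum_{j=1..k-1} phi_{k-1,j} rho(j)],
  phi_{k,j} = phi_{k-1,j} - phi_{kk} phi_{k-1,k-j},  j = 1..k-1.
Step k = 1:
  phi_11 = rho(1) = 0.2982.
Step k = 2:
  phi_22 = [rho(2) - phi_11 rho(1)] / [1 - phi_11 rho(1)] = [-0.2982 - (0.2982)(0.2982)] / [1 - (0.2982)(0.2982)]
         = -0.38712324 / 0.91107676 = -0.4249.
Therefore phi_{22} = -0.4249.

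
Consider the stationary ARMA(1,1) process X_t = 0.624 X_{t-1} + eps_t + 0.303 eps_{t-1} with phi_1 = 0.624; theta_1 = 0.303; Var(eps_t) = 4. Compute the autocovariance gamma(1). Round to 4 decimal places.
\gamma(1) = 7.2206

Multiply the model equation by X_{t-k} and take expectations. With theta_0 = psi_0 = 1 and psi_j the MA(infinity) weights, this gives
  gamma(k) - sum_i phi_i gamma(k-i) = c_k,
  c_k = sigma^2 * sum_{j=k..q} theta_j psi_{j-k}   (c_k = 0 for k > q),
using gamma(-m) = gamma(m).
psi-weights needed (psi_j = theta_j + sum_i phi_i psi_{j-i}):
  psi_1 = theta_1 + phi_1 = 0.303 + (0.624) = 0.927
Right-hand sides:
  c_0 = sigma^2 (1 + theta_1 psi_1) = 4 * (1 + (0.303)(0.927)) = 4 * 1.280881 = 5.123524
  c_1 = sigma^2 theta_1 = 4 * (0.303) = 1.212
  c_2 = 0
Equations for k = 0 and k = 1 (AR order 1):
  gamma(0) = phi_1 gamma(1) + c_0
  gamma(1) = phi_1 gamma(0) + c_1
Substituting the second into the first: gamma(0) (1 - phi_1^2) = c_0 + phi_1 c_1, so
  gamma(0) = (c_0 + phi_1 c_1) / (1 - phi_1^2) = (5.123524 + (0.624)(1.212)) / (1 - (0.624)^2) = 5.879812 / 0.610624 = 9.629186.
  gamma(1) = phi_1 gamma(0) + c_1 = (0.624)(9.629186) + (1.212) = 7.220612.
Therefore gamma(1) = 7.2206 (to 4 decimal places).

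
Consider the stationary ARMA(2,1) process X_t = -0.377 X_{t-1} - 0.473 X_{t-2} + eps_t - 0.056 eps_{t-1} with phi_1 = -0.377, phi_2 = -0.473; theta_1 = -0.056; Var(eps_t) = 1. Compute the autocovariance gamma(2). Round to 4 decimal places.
\gamma(2) = -0.5212

Multiply the model equation by X_{t-k} and take expectations. With theta_0 = psi_0 = 1 and psi_j the MA(infinity) weights, this gives
  gamma(k) - sum_i phi_i gamma(k-i) = c_k,
  c_k = sigma^2 * sum_{j=k..q} theta_j psi_{j-k}   (c_k = 0 for k > q),
using gamma(-m) = gamma(m).
psi-weights needed (psi_j = theta_j + sum_i phi_i psi_{j-i}):
  psi_1 = theta_1 + phi_1 = -0.056 + (-0.377) = -0.433
Right-hand sides:
  c_0 = sigma^2 (1 + theta_1 psi_1) = 1 * (1 + (-0.056)(-0.433)) = 1 * 1.024248 = 1.024248
  c_1 = sigma^2 theta_1 = 1 * (-0.056) = -0.056
  c_2 = 0
Equations for k = 0, 1, 2 (AR order 2, c_2 = 0):
  (E0) gamma(0) = phi_1 gamma(1) + phi_2 gamma(2) + c_0
  (E1) gamma(1) = phi_1 gamma(0) + phi_2 gamma(1) + c_1
  (E2) gamma(2) = phi_1 gamma(1) + phi_2 gamma(0)
From (E1): gamma(1) = A gamma(0) + B with
  A = phi_1 / (1 - phi_2) = -0.377 / 1.473 = -0.25594,   B = c_1 / (1 - phi_2) = -0.056 / 1.473 = -0.038018.
Insert (E2) into (E0): gamma(0) (1 - phi_2^2) = phi_1 (1 + phi_2) gamma(1) + c_0.
  phi_1 (1 + phi_2) = (-0.377)(0.527) = -0.198679,   1 - phi_2^2 = 0.776271.
Replace gamma(1) by A gamma(0) + B and collect gamma(0):
  gamma(0) [0.776271 - (-0.198679)(-0.25594)] = (-0.198679)(-0.038018) + 1.024248
  gamma(0) * 0.725421 = 1.031801
  gamma(0) = 1.031801 / 0.725421 = 1.422348.
  gamma(1) = A gamma(0) + B = (-0.25594)(1.422348) + (-0.038018) = -0.402054.
  gamma(2) = phi_1 gamma(1) + phi_2 gamma(0) = (-0.377)(-0.402054) + (-0.473)(1.422348) = -0.521196.
Therefore gamma(2) = -0.5212 (to 4 decimal places).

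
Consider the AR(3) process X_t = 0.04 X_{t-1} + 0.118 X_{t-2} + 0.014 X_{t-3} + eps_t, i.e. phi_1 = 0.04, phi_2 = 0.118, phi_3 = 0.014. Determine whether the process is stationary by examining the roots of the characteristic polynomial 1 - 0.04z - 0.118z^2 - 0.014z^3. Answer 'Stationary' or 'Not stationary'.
\text{Stationary}

The AR(p) characteristic polynomial is P(z) = 1 - 0.04z - 0.118z^2 - 0.014z^3.
Stationarity requires all roots to lie outside the unit circle, i.e. |z| > 1 for every root.
Degree 3: look for a simple real root z0 first, then factor out (1 - z/z0) and solve the remaining quadratic.
Testing z0 = -5: P(-5) = 1 + (-0.04)(-5) + (-0.118)(-5)^2 + (-0.014)(-5)^3
  = 1 + (0.2) + (-2.95) + (1.75) = 0.  So z_0 = -5 is a root, |z_0| = 5.
Divide out the factor (1 + 0.2 z) = (1 - z/z0) (since 1/z0 = -0.2):
  P(z) = (1 + 0.2 z)(1 + (-0.24) z + (-0.07) z^2)
  [check: z-coef -0.24 - (-0.2) = -0.04; z^2-coef -0.07 - (-0.2)(-0.24) = -0.118; z^3-coef -(-0.2)(-0.07) = -0.014.]
Remaining roots from the quadratic factor 1 + (-0.24) z + (-0.07) z^2:
  Set 1 + (-0.24) z + (-0.07) z^2 = 0, i.e. a z^2 + b z + c = 0 with a = -0.07, b = -0.24, c = 1.
  Discriminant D = b^2 - 4ac = (-0.24)^2 - 4*(-0.07)*1 = 0.0576 - (-0.28) = 0.3376.
  D >= 0, so the roots are real: z = (-b +/- sqrt(D)) / (2a) = (0.24 +/- 0.581034) / (-0.14).
    z_1 = (0.24 + 0.581034) / (-0.14) = -5.8645,   |z_1| = 5.8645.
    z_2 = (0.24 - 0.581034) / (-0.14) = 2.436,   |z_2| = 2.436.
Moduli of all roots: 5.0000, 5.8645, 2.4360.
All moduli strictly greater than 1? Yes.
Verdict: Stationary.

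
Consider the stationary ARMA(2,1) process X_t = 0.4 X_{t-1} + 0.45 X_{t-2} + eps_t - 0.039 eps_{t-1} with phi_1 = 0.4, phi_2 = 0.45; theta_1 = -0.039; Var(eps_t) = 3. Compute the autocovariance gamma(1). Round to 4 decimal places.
\gamma(1) = 5.2743

Multiply the model equation by X_{t-k} and take expectations. With theta_0 = psi_0 = 1 and psi_j the MA(infinity) weights, this gives
  gamma(k) - sum_i phi_i gamma(k-i) = c_k,
  c_k = sigma^2 * sum_{j=k..q} theta_j psi_{j-k}   (c_k = 0 for k > q),
using gamma(-m) = gamma(m).
psi-weights needed (psi_j = theta_j + sum_i phi_i psi_{j-i}):
  psi_1 = theta_1 + phi_1 = -0.039 + (0.4) = 0.361
Right-hand sides:
  c_0 = sigma^2 (1 + theta_1 psi_1) = 3 * (1 + (-0.039)(0.361)) = 3 * 0.985921 = 2.957763
  c_1 = sigma^2 theta_1 = 3 * (-0.039) = -0.117
  c_2 = 0
Equations for k = 0, 1, 2 (AR order 2, c_2 = 0):
  (E0) gamma(0) = phi_1 gamma(1) + phi_2 gamma(2) + c_0
  (E1) gamma(1) = phi_1 gamma(0) + phi_2 gamma(1) + c_1
  (E2) gamma(2) = phi_1 gamma(1) + phi_2 gamma(0)
From (E1): gamma(1) = A gamma(0) + B with
  A = phi_1 / (1 - phi_2) = 0.4 / 0.55 = 0.727273,   B = c_1 / (1 - phi_2) = -0.117 / 0.55 = -0.212727.
Insert (E2) into (E0): gamma(0) (1 - phi_2^2) = phi_1 (1 + phi_2) gamma(1) + c_0.
  phi_1 (1 + phi_2) = (0.4)(1.45) = 0.58,   1 - phi_2^2 = 0.7975.
Replace gamma(1) by A gamma(0) + B and collect gamma(0):
  gamma(0) [0.7975 - (0.58)(0.727273)] = (0.58)(-0.212727) + 2.957763
  gamma(0) * 0.375682 = 2.834381
  gamma(0) = 2.834381 / 0.375682 = 7.544632.
  gamma(1) = A gamma(0) + B = (0.727273)(7.544632) + (-0.212727) = 5.274278.
Therefore gamma(1) = 5.2743 (to 4 decimal places).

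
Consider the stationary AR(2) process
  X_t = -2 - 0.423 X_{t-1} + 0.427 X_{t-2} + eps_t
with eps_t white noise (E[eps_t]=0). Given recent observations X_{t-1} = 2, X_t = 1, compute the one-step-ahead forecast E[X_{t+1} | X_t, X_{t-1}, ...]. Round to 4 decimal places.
E[X_{t+1} \mid \mathcal F_t] = -1.5690

For an AR(p) model X_t = c + sum_i phi_i X_{t-i} + eps_t, the
one-step-ahead conditional mean is
  E[X_{t+1} | X_t, ...] = c + sum_i phi_i X_{t+1-i}.
Substitute known values:
  E[X_{t+1} | ...] = -2 + (-0.423) * (1) + (0.427) * (2)
                   = -1.5690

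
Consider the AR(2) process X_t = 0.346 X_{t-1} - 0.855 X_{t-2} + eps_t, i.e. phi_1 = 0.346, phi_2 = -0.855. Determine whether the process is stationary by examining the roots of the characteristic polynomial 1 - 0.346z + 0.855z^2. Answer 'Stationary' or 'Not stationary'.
\text{Stationary}

The AR(p) characteristic polynomial is P(z) = 1 - 0.346z + 0.855z^2.
Stationarity requires all roots to lie outside the unit circle, i.e. |z| > 1 for every root.
Set 1 + (-0.346) z + (0.855) z^2 = 0, i.e. a z^2 + b z + c = 0 with a = 0.855, b = -0.346, c = 1.
Discriminant D = b^2 - 4ac = (-0.346)^2 - 4*(0.855)*1 = 0.119716 - (3.42) = -3.300284.
D < 0, so the roots are the complex-conjugate pair z = (-b +/- i sqrt(-D)) / (2a) = 0.2023 +/- 1.0624i.
For a conjugate pair |z|^2 = z * conj(z) = (product of roots) = c/a = 1/(0.855) = 1.169591, so |z| = sqrt(1.169591) = 1.0815 for both roots.
Moduli of all roots: 1.0815, 1.0815.
All moduli strictly greater than 1? Yes.
Verdict: Stationary.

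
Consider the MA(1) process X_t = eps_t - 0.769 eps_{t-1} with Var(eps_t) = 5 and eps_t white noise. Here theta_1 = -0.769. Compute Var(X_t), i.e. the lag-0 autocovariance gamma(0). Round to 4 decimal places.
\gamma(0) = 7.9568

For an MA(q) process X_t = eps_t + sum_i theta_i eps_{t-i} with
Var(eps_t) = sigma^2, the variance is
  gamma(0) = sigma^2 * (1 + sum_i theta_i^2).
  sum_i theta_i^2 = (-0.769)^2 = 0.591361.
  gamma(0) = 5 * (1 + 0.591361) = 5 * 1.591361 = 7.956805, which rounds to 7.9568.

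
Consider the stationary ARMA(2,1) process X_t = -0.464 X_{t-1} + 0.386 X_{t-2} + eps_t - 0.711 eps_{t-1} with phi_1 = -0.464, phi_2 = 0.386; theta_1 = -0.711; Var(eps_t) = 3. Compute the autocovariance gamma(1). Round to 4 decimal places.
\gamma(1) = -19.4993

Multiply the model equation by X_{t-k} and take expectations. With theta_0 = psi_0 = 1 and psi_j the MA(infinity) weights, this gives
  gamma(k) - sum_i phi_i gamma(k-i) = c_k,
  c_k = sigma^2 * sum_{j=k..q} theta_j psi_{j-k}   (c_k = 0 for k > q),
using gamma(-m) = gamma(m).
psi-weights needed (psi_j = theta_j + sum_i phi_i psi_{j-i}):
  psi_1 = theta_1 + phi_1 = -0.711 + (-0.464) = -1.175
Right-hand sides:
  c_0 = sigma^2 (1 + theta_1 psi_1) = 3 * (1 + (-0.711)(-1.175)) = 3 * 1.835425 = 5.506275
  c_1 = sigma^2 theta_1 = 3 * (-0.711) = -2.133
  c_2 = 0
Equations for k = 0, 1, 2 (AR order 2, c_2 = 0):
  (E0) gamma(0) = phi_1 gamma(1) + phi_2 gamma(2) + c_0
  (E1) gamma(1) = phi_1 gamma(0) + phi_2 gamma(1) + c_1
  (E2) gamma(2) = phi_1 gamma(1) + phi_2 gamma(0)
From (E1): gamma(1) = A gamma(0) + B with
  A = phi_1 / (1 - phi_2) = -0.464 / 0.614 = -0.7557,   B = c_1 / (1 - phi_2) = -2.133 / 0.614 = -3.473941.
Insert (E2) into (E0): gamma(0) (1 - phi_2^2) = phi_1 (1 + phi_2) gamma(1) + c_0.
  phi_1 (1 + phi_2) = (-0.464)(1.386) = -0.643104,   1 - phi_2^2 = 0.851004.
Replace gamma(1) by A gamma(0) + B and collect gamma(0):
  gamma(0) [0.851004 - (-0.643104)(-0.7557)] = (-0.643104)(-3.473941) + 5.506275
  gamma(0) * 0.36501 = 7.740381
  gamma(0) = 7.740381 / 0.36501 = 21.205936.
  gamma(1) = A gamma(0) + B = (-0.7557)(21.205936) + (-3.473941) = -19.499274.
Therefore gamma(1) = -19.4993 (to 4 decimal places).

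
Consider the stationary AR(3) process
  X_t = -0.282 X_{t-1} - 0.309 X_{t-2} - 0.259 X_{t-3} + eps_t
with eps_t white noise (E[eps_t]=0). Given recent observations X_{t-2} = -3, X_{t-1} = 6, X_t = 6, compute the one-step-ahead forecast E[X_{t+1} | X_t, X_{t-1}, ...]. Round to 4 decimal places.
E[X_{t+1} \mid \mathcal F_t] = -2.7690

For an AR(p) model X_t = c + sum_i phi_i X_{t-i} + eps_t, the
one-step-ahead conditional mean is
  E[X_{t+1} | X_t, ...] = c + sum_i phi_i X_{t+1-i}.
Substitute known values:
  E[X_{t+1} | ...] = (-0.282) * (6) + (-0.309) * (6) + (-0.259) * (-3)
                   = -2.7690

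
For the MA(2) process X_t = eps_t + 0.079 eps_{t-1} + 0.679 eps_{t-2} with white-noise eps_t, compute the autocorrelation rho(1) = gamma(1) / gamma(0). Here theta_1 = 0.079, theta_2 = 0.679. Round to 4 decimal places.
\rho(1) = 0.0904

For an MA(q) process with theta_0 = 1, the autocovariance is
  gamma(k) = sigma^2 * sum_{i=0..q-k} theta_i * theta_{i+k},
and rho(k) = gamma(k) / gamma(0). Sigma^2 cancels.
  numerator   = (1)*(0.079) + (0.079)*(0.679) = 0.132641.
  denominator = (1)^2 + (0.079)^2 + (0.679)^2 = 1.467282.
  rho(1) = 0.132641 / 1.467282 = 0.0904.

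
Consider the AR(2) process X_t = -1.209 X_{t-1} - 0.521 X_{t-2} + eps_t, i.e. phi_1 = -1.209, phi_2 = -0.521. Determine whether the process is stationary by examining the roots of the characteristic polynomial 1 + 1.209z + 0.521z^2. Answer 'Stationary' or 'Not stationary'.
\text{Stationary}

The AR(p) characteristic polynomial is P(z) = 1 + 1.209z + 0.521z^2.
Stationarity requires all roots to lie outside the unit circle, i.e. |z| > 1 for every root.
Set 1 + (1.209) z + (0.521) z^2 = 0, i.e. a z^2 + b z + c = 0 with a = 0.521, b = 1.209, c = 1.
Discriminant D = b^2 - 4ac = (1.209)^2 - 4*(0.521)*1 = 1.461681 - (2.084) = -0.622319.
D < 0, so the roots are the complex-conjugate pair z = (-b +/- i sqrt(-D)) / (2a) = -1.1603 +/- 0.7571i.
For a conjugate pair |z|^2 = z * conj(z) = (product of roots) = c/a = 1/(0.521) = 1.919386, so |z| = sqrt(1.919386) = 1.3854 for both roots.
Moduli of all roots: 1.3854, 1.3854.
All moduli strictly greater than 1? Yes.
Verdict: Stationary.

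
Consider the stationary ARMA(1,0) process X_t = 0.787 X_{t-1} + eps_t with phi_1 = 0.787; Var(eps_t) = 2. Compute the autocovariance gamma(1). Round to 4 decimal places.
\gamma(1) = 4.1352

Multiply the model equation by X_{t-k} and take expectations. With theta_0 = psi_0 = 1 and psi_j the MA(infinity) weights, this gives
  gamma(k) - sum_i phi_i gamma(k-i) = c_k,
  c_k = sigma^2 * sum_{j=k..q} theta_j psi_{j-k}   (c_k = 0 for k > q),
using gamma(-m) = gamma(m).
Pure AR (q = 0): c_0 = sigma^2 = 2, c_k = 0 for k >= 1.
Equations for k = 0 and k = 1 (AR order 1):
  gamma(0) = phi_1 gamma(1) + c_0
  gamma(1) = phi_1 gamma(0) + c_1
Substituting the second into the first: gamma(0) (1 - phi_1^2) = c_0 + phi_1 c_1, so
  gamma(0) = c_0 / (1 - phi_1^2) = 2 / (1 - (0.787)^2) = 2 / 0.380631 = 5.254433.
  gamma(1) = phi_1 gamma(0) = (0.787)(5.254433) = 4.135239.
Therefore gamma(1) = 4.1352 (to 4 decimal places).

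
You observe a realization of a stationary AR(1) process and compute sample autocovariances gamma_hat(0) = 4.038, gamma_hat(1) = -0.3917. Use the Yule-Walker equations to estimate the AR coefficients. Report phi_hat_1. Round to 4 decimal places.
\hat\phi_{1} = -0.0970

The Yule-Walker equations for an AR(p) process read, in matrix form,
  Gamma_p phi = r_p,   with   (Gamma_p)_{ij} = gamma(|i - j|),
                       (r_p)_i = gamma(i),   i,j = 1..p.
Substitute the sample gammas (Toeplitz matrix and right-hand side of size 1):
  Gamma_p = [[4.038]]
  r_p     = [-0.3917]
With p = 1 this is the single equation gamma(0) phi_1 = gamma(1):
  phi_hat_1 = gamma(1) / gamma(0) = -0.3917 / 4.038 = -0.0970.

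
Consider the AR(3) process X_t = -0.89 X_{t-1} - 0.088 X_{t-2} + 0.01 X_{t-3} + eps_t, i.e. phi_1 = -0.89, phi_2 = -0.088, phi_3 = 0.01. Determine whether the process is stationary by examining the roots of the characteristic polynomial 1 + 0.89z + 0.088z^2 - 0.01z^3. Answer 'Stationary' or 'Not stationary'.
\text{Stationary}

The AR(p) characteristic polynomial is P(z) = 1 + 0.89z + 0.088z^2 - 0.01z^3.
Stationarity requires all roots to lie outside the unit circle, i.e. |z| > 1 for every root.
Degree 3: look for a simple real root z0 first, then factor out (1 - z/z0) and solve the remaining quadratic.
Testing z0 = -5: P(-5) = 1 + (0.89)(-5) + (0.088)(-5)^2 + (-0.01)(-5)^3
  = 1 + (-4.45) + (2.2) + (1.25) = 0.  So z_0 = -5 is a root, |z_0| = 5.
Divide out the factor (1 + 0.2 z) = (1 - z/z0) (since 1/z0 = -0.2):
  P(z) = (1 + 0.2 z)(1 + (0.69) z + (-0.05) z^2)
  [check: z-coef 0.69 - (-0.2) = 0.89; z^2-coef -0.05 - (-0.2)(0.69) = 0.088; z^3-coef -(-0.2)(-0.05) = -0.01.]
Remaining roots from the quadratic factor 1 + (0.69) z + (-0.05) z^2:
  Set 1 + (0.69) z + (-0.05) z^2 = 0, i.e. a z^2 + b z + c = 0 with a = -0.05, b = 0.69, c = 1.
  Discriminant D = b^2 - 4ac = (0.69)^2 - 4*(-0.05)*1 = 0.4761 - (-0.2) = 0.6761.
  D >= 0, so the roots are real: z = (-b +/- sqrt(D)) / (2a) = (-0.69 +/- 0.822253) / (-0.1).
    z_1 = (-0.69 + 0.822253) / (-0.1) = -1.3225,   |z_1| = 1.3225.
    z_2 = (-0.69 - 0.822253) / (-0.1) = 15.1225,   |z_2| = 15.1225.
Moduli of all roots: 5.0000, 1.3225, 15.1225.
All moduli strictly greater than 1? Yes.
Verdict: Stationary.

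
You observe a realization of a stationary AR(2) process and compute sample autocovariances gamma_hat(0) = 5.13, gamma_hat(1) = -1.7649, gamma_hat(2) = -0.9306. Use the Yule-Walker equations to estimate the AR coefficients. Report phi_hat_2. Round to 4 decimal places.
\hat\phi_{2} = -0.3400

The Yule-Walker equations for an AR(p) process read, in matrix form,
  Gamma_p phi = r_p,   with   (Gamma_p)_{ij} = gamma(|i - j|),
                       (r_p)_i = gamma(i),   i,j = 1..p.
Substitute the sample gammas (Toeplitz matrix and right-hand side of size 2):
  Gamma_p = [[5.13, -1.7649], [-1.7649, 5.13]]
  r_p     = [-1.7649, -0.9306]
Written out:
  5.13 phi_1 - 1.7649 phi_2 = -1.7649
  -1.7649 phi_1 + 5.13 phi_2 = -0.9306
Solve by Cramer's rule:
  det = gamma(0)^2 - gamma(1)^2 = (5.13)^2 - (-1.7649)^2 = 26.3169 - 3.11487201 = 23.20202799
  phi_hat_1 = [gamma(1) gamma(0) - gamma(1) gamma(2)] / det = [(-1.7649)(5.13) - (-1.7649)(-0.9306)] / 23.20202799 = -10.69635294 / 23.20202799 = -0.461
  phi_hat_2 = [gamma(0) gamma(2) - gamma(1)^2] / det = [(5.13)(-0.9306) - (-1.7649)^2] / 23.20202799 = -7.88885001 / 23.20202799 = -0.34
So phi_hat = [-0.4610, -0.3400].
Therefore phi_hat_2 = -0.3400.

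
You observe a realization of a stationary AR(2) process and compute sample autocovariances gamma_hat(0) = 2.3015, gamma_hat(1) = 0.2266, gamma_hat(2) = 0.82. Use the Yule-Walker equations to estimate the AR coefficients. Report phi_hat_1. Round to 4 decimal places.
\hat\phi_{1} = 0.0640

The Yule-Walker equations for an AR(p) process read, in matrix form,
  Gamma_p phi = r_p,   with   (Gamma_p)_{ij} = gamma(|i - j|),
                       (r_p)_i = gamma(i),   i,j = 1..p.
Substitute the sample gammas (Toeplitz matrix and right-hand side of size 2):
  Gamma_p = [[2.3015, 0.2266], [0.2266, 2.3015]]
  r_p     = [0.2266, 0.82]
Written out:
  2.3015 phi_1 + 0.2266 phi_2 = 0.2266
  0.2266 phi_1 + 2.3015 phi_2 = 0.82
Solve by Cramer's rule:
  det = gamma(0)^2 - gamma(1)^2 = (2.3015)^2 - (0.2266)^2 = 5.29690225 - 0.05134756 = 5.24555469
  phi_hat_1 = [gamma(1) gamma(0) - gamma(1) gamma(2)] / det = [(0.2266)(2.3015) - (0.2266)(0.82)] / 5.24555469 = 0.3357079 / 5.24555469 = 0.064
  phi_hat_2 = [gamma(0) gamma(2) - gamma(1)^2] / det = [(2.3015)(0.82) - (0.2266)^2] / 5.24555469 = 1.83588244 / 5.24555469 = 0.35
So phi_hat = [0.0640, 0.3500].
Therefore phi_hat_1 = 0.0640.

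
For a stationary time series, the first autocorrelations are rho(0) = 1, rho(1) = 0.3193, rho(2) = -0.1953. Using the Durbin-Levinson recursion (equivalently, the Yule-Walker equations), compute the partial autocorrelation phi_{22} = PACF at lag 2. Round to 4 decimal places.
\phi_{22} = -0.3310

The PACF at lag k is phi_{kk}, the last component of the solution
to the Yule-Walker system G_k phi = r_k where
  (G_k)_{ij} = rho(|i - j|), (r_k)_i = rho(i), i,j = 1..k.
Equivalently, Durbin-Levinson gives phi_{kk} iteratively:
  phi_{11} = rho(1)
  phi_{kk} = [rho(k) - sum_{j=1..k-1} phi_{k-1,j} rho(k-j)]
            / [1 - sum_{j=1..k-1} phi_{k-1,j} rho(j)],
  phi_{k,j} = phi_{k-1,j} - phi_{kk} phi_{k-1,k-j},  j = 1..k-1.
Step k = 1:
  phi_11 = rho(1) = 0.3193.
Step k = 2:
  phi_22 = [rho(2) - phi_11 rho(1)] / [1 - phi_11 rho(1)] = [-0.1953 - (0.3193)(0.3193)] / [1 - (0.3193)(0.3193)]
         = -0.29725249 / 0.89804751 = -0.331.
Therefore phi_{22} = -0.3310.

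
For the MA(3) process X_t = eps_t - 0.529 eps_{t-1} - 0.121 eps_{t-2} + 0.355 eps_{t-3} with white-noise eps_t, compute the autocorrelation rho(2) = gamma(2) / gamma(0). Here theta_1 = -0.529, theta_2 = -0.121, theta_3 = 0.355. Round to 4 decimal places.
\rho(2) = -0.2174

For an MA(q) process with theta_0 = 1, the autocovariance is
  gamma(k) = sigma^2 * sum_{i=0..q-k} theta_i * theta_{i+k},
and rho(k) = gamma(k) / gamma(0). Sigma^2 cancels.
  numerator   = (1)*(-0.121) + (-0.529)*(0.355) = -0.308795.
  denominator = (1)^2 + (-0.529)^2 + (-0.121)^2 + (0.355)^2 = 1.420507.
  rho(2) = -0.308795 / 1.420507 = -0.2174.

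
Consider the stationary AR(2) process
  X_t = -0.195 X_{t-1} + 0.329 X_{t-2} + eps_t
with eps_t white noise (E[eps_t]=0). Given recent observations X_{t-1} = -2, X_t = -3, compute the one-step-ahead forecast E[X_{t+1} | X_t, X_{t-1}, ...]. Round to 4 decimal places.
E[X_{t+1} \mid \mathcal F_t] = -0.0730

For an AR(p) model X_t = c + sum_i phi_i X_{t-i} + eps_t, the
one-step-ahead conditional mean is
  E[X_{t+1} | X_t, ...] = c + sum_i phi_i X_{t+1-i}.
Substitute known values:
  E[X_{t+1} | ...] = (-0.195) * (-3) + (0.329) * (-2)
                   = -0.0730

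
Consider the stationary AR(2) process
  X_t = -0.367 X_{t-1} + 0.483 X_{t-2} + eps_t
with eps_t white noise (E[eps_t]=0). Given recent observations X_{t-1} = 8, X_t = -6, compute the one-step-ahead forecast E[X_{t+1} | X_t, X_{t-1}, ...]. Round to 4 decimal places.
E[X_{t+1} \mid \mathcal F_t] = 6.0660

For an AR(p) model X_t = c + sum_i phi_i X_{t-i} + eps_t, the
one-step-ahead conditional mean is
  E[X_{t+1} | X_t, ...] = c + sum_i phi_i X_{t+1-i}.
Substitute known values:
  E[X_{t+1} | ...] = (-0.367) * (-6) + (0.483) * (8)
                   = 6.0660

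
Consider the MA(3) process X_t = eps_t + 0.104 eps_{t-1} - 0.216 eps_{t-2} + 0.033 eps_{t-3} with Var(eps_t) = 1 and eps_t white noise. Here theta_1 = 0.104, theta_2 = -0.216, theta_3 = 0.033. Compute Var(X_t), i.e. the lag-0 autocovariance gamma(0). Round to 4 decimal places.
\gamma(0) = 1.0586

For an MA(q) process X_t = eps_t + sum_i theta_i eps_{t-i} with
Var(eps_t) = sigma^2, the variance is
  gamma(0) = sigma^2 * (1 + sum_i theta_i^2).
  sum_i theta_i^2 = (0.104)^2 + (-0.216)^2 + (0.033)^2 = 0.010816 + 0.046656 + 0.001089 = 0.058561.
  gamma(0) = 1 * (1 + 0.058561) = 1 * 1.058561 = 1.058561, which rounds to 1.0586.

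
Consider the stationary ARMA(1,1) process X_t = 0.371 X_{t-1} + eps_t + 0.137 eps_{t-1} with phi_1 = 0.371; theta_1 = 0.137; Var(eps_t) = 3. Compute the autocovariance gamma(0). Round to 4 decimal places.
\gamma(0) = 3.8978

Multiply the model equation by X_{t-k} and take expectations. With theta_0 = psi_0 = 1 and psi_j the MA(infinity) weights, this gives
  gamma(k) - sum_i phi_i gamma(k-i) = c_k,
  c_k = sigma^2 * sum_{j=k..q} theta_j psi_{j-k}   (c_k = 0 for k > q),
using gamma(-m) = gamma(m).
psi-weights needed (psi_j = theta_j + sum_i phi_i psi_{j-i}):
  psi_1 = theta_1 + phi_1 = 0.137 + (0.371) = 0.508
Right-hand sides:
  c_0 = sigma^2 (1 + theta_1 psi_1) = 3 * (1 + (0.137)(0.508)) = 3 * 1.069596 = 3.208788
  c_1 = sigma^2 theta_1 = 3 * (0.137) = 0.411
  c_2 = 0
Equations for k = 0 and k = 1 (AR order 1):
  gamma(0) = phi_1 gamma(1) + c_0
  gamma(1) = phi_1 gamma(0) + c_1
Substituting the second into the first: gamma(0) (1 - phi_1^2) = c_0 + phi_1 c_1, so
  gamma(0) = (c_0 + phi_1 c_1) / (1 - phi_1^2) = (3.208788 + (0.371)(0.411)) / (1 - (0.371)^2) = 3.361269 / 0.862359 = 3.897761.
Therefore gamma(0) = 3.8978 (to 4 decimal places).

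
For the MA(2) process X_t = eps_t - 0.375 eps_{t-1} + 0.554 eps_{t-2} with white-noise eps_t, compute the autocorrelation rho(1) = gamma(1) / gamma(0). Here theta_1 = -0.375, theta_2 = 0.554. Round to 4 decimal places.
\rho(1) = -0.4026

For an MA(q) process with theta_0 = 1, the autocovariance is
  gamma(k) = sigma^2 * sum_{i=0..q-k} theta_i * theta_{i+k},
and rho(k) = gamma(k) / gamma(0). Sigma^2 cancels.
  numerator   = (1)*(-0.375) + (-0.375)*(0.554) = -0.58275.
  denominator = (1)^2 + (-0.375)^2 + (0.554)^2 = 1.447541.
  rho(1) = -0.58275 / 1.447541 = -0.4026.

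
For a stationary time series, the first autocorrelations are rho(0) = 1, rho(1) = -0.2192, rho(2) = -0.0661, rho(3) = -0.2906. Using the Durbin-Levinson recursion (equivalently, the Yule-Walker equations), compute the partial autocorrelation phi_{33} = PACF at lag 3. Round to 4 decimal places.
\phi_{33} = -0.3550

The PACF at lag k is phi_{kk}, the last component of the solution
to the Yule-Walker system G_k phi = r_k where
  (G_k)_{ij} = rho(|i - j|), (r_k)_i = rho(i), i,j = 1..k.
Equivalently, Durbin-Levinson gives phi_{kk} iteratively:
  phi_{11} = rho(1)
  phi_{kk} = [rho(k) - sum_{j=1..k-1} phi_{k-1,j} rho(k-j)]
            / [1 - sum_{j=1..k-1} phi_{k-1,j} rho(j)],
  phi_{k,j} = phi_{k-1,j} - phi_{kk} phi_{k-1,k-j},  j = 1..k-1.
Step k = 1:
  phi_11 = rho(1) = -0.2192.
Step k = 2:
  phi_22 = [rho(2) - phi_11 rho(1)] / [1 - phi_11 rho(1)] = [-0.0661 - (-0.2192)(-0.2192)] / [1 - (-0.2192)(-0.2192)]
         = -0.11414864 / 0.95195136 = -0.11991.
  Update: phi_21 = phi_11 - phi_22 phi_11 = -0.2192 - (-0.11991)(-0.2192) = -0.245484.
Step k = 3:
  phi_33 = [rho(3) - phi_21 rho(2) - phi_22 rho(1)] / [1 - phi_21 rho(1) - phi_22 rho(2)]
    numerator   = -0.2906 - (-0.245484)(-0.0661) - (-0.11991)(-0.2192) = -0.33311082
    denominator = 1 - (-0.245484)(-0.2192) - (-0.11991)(-0.0661) = 0.93826378
  phi_33 = -0.33311082 / 0.93826378 = -0.355.
Therefore phi_{33} = -0.3550.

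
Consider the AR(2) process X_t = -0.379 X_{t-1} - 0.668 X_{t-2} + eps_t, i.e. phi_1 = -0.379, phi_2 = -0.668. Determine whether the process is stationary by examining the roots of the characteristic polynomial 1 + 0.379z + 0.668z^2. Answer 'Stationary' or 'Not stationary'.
\text{Stationary}

The AR(p) characteristic polynomial is P(z) = 1 + 0.379z + 0.668z^2.
Stationarity requires all roots to lie outside the unit circle, i.e. |z| > 1 for every root.
Set 1 + (0.379) z + (0.668) z^2 = 0, i.e. a z^2 + b z + c = 0 with a = 0.668, b = 0.379, c = 1.
Discriminant D = b^2 - 4ac = (0.379)^2 - 4*(0.668)*1 = 0.143641 - (2.672) = -2.528359.
D < 0, so the roots are the complex-conjugate pair z = (-b +/- i sqrt(-D)) / (2a) = -0.2837 +/- 1.1902i.
For a conjugate pair |z|^2 = z * conj(z) = (product of roots) = c/a = 1/(0.668) = 1.497006, so |z| = sqrt(1.497006) = 1.2235 for both roots.
Moduli of all roots: 1.2235, 1.2235.
All moduli strictly greater than 1? Yes.
Verdict: Stationary.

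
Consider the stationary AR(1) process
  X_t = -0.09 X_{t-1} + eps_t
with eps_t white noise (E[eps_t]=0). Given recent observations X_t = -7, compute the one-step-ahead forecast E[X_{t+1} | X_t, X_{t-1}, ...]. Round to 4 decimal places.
E[X_{t+1} \mid \mathcal F_t] = 0.6300

For an AR(p) model X_t = c + sum_i phi_i X_{t-i} + eps_t, the
one-step-ahead conditional mean is
  E[X_{t+1} | X_t, ...] = c + sum_i phi_i X_{t+1-i}.
Substitute known values:
  E[X_{t+1} | ...] = (-0.09) * (-7)
                   = 0.6300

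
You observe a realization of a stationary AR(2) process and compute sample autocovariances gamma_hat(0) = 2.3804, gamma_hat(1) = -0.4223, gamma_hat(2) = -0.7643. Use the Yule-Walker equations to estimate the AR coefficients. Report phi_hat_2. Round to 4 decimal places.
\hat\phi_{2} = -0.3640

The Yule-Walker equations for an AR(p) process read, in matrix form,
  Gamma_p phi = r_p,   with   (Gamma_p)_{ij} = gamma(|i - j|),
                       (r_p)_i = gamma(i),   i,j = 1..p.
Substitute the sample gammas (Toeplitz matrix and right-hand side of size 2):
  Gamma_p = [[2.3804, -0.4223], [-0.4223, 2.3804]]
  r_p     = [-0.4223, -0.7643]
Written out:
  2.3804 phi_1 - 0.4223 phi_2 = -0.4223
  -0.4223 phi_1 + 2.3804 phi_2 = -0.7643
Solve by Cramer's rule:
  det = gamma(0)^2 - gamma(1)^2 = (2.3804)^2 - (-0.4223)^2 = 5.66630416 - 0.17833729 = 5.48796687
  phi_hat_1 = [gamma(1) gamma(0) - gamma(1) gamma(2)] / det = [(-0.4223)(2.3804) - (-0.4223)(-0.7643)] / 5.48796687 = -1.32800681 / 5.48796687 = -0.242
  phi_hat_2 = [gamma(0) gamma(2) - gamma(1)^2] / det = [(2.3804)(-0.7643) - (-0.4223)^2] / 5.48796687 = -1.99767701 / 5.48796687 = -0.364
So phi_hat = [-0.2420, -0.3640].
Therefore phi_hat_2 = -0.3640.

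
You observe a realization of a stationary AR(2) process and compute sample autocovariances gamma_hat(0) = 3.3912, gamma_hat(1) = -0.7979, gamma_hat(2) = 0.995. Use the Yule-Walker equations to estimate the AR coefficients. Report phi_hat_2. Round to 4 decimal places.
\hat\phi_{2} = 0.2520

The Yule-Walker equations for an AR(p) process read, in matrix form,
  Gamma_p phi = r_p,   with   (Gamma_p)_{ij} = gamma(|i - j|),
                       (r_p)_i = gamma(i),   i,j = 1..p.
Substitute the sample gammas (Toeplitz matrix and right-hand side of size 2):
  Gamma_p = [[3.3912, -0.7979], [-0.7979, 3.3912]]
  r_p     = [-0.7979, 0.995]
Written out:
  3.3912 phi_1 - 0.7979 phi_2 = -0.7979
  -0.7979 phi_1 + 3.3912 phi_2 = 0.995
Solve by Cramer's rule:
  det = gamma(0)^2 - gamma(1)^2 = (3.3912)^2 - (-0.7979)^2 = 11.50023744 - 0.63664441 = 10.86359303
  phi_hat_1 = [gamma(1) gamma(0) - gamma(1) gamma(2)] / det = [(-0.7979)(3.3912) - (-0.7979)(0.995)] / 10.86359303 = -1.91192798 / 10.86359303 = -0.176
  phi_hat_2 = [gamma(0) gamma(2) - gamma(1)^2] / det = [(3.3912)(0.995) - (-0.7979)^2] / 10.86359303 = 2.73759959 / 10.86359303 = 0.252
So phi_hat = [-0.1760, 0.2520].
Therefore phi_hat_2 = 0.2520.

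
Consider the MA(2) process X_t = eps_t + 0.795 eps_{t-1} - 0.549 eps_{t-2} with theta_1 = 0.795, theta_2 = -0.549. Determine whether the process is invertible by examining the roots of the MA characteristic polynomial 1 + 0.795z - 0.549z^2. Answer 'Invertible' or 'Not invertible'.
\text{Not invertible}

The MA(q) characteristic polynomial is P(z) = 1 + 0.795z - 0.549z^2.
Invertibility requires all roots to lie outside the unit circle, i.e. |z| > 1 for every root.
Set 1 + (0.795) z + (-0.549) z^2 = 0, i.e. a z^2 + b z + c = 0 with a = -0.549, b = 0.795, c = 1.
Discriminant D = b^2 - 4ac = (0.795)^2 - 4*(-0.549)*1 = 0.632025 - (-2.196) = 2.828025.
D >= 0, so the roots are real: z = (-b +/- sqrt(D)) / (2a) = (-0.795 +/- 1.681673) / (-1.098).
  z_1 = (-0.795 + 1.681673) / (-1.098) = -0.8075,   |z_1| = 0.8075.
  z_2 = (-0.795 - 1.681673) / (-1.098) = 2.2556,   |z_2| = 2.2556.
Moduli of all roots: 0.8075, 2.2556.
All moduli strictly greater than 1? No.
Verdict: Not invertible.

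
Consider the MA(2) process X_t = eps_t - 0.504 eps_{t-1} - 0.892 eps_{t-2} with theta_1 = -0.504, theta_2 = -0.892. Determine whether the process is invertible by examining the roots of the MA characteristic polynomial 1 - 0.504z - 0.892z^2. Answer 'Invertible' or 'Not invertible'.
\text{Not invertible}

The MA(q) characteristic polynomial is P(z) = 1 - 0.504z - 0.892z^2.
Invertibility requires all roots to lie outside the unit circle, i.e. |z| > 1 for every root.
Set 1 + (-0.504) z + (-0.892) z^2 = 0, i.e. a z^2 + b z + c = 0 with a = -0.892, b = -0.504, c = 1.
Discriminant D = b^2 - 4ac = (-0.504)^2 - 4*(-0.892)*1 = 0.254016 - (-3.568) = 3.822016.
D >= 0, so the roots are real: z = (-b +/- sqrt(D)) / (2a) = (0.504 +/- 1.954998) / (-1.784).
  z_1 = (0.504 + 1.954998) / (-1.784) = -1.3784,   |z_1| = 1.3784.
  z_2 = (0.504 - 1.954998) / (-1.784) = 0.8133,   |z_2| = 0.8133.
Moduli of all roots: 1.3784, 0.8133.
All moduli strictly greater than 1? No.
Verdict: Not invertible.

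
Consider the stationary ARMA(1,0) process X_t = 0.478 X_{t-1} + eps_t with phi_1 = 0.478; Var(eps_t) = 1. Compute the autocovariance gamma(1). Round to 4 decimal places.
\gamma(1) = 0.6196

Multiply the model equation by X_{t-k} and take expectations. With theta_0 = psi_0 = 1 and psi_j the MA(infinity) weights, this gives
  gamma(k) - sum_i phi_i gamma(k-i) = c_k,
  c_k = sigma^2 * sum_{j=k..q} theta_j psi_{j-k}   (c_k = 0 for k > q),
using gamma(-m) = gamma(m).
Pure AR (q = 0): c_0 = sigma^2 = 1, c_k = 0 for k >= 1.
Equations for k = 0 and k = 1 (AR order 1):
  gamma(0) = phi_1 gamma(1) + c_0
  gamma(1) = phi_1 gamma(0) + c_1
Substituting the second into the first: gamma(0) (1 - phi_1^2) = c_0 + phi_1 c_1, so
  gamma(0) = c_0 / (1 - phi_1^2) = 1 / (1 - (0.478)^2) = 1 / 0.771516 = 1.296149.
  gamma(1) = phi_1 gamma(0) = (0.478)(1.296149) = 0.619559.
Therefore gamma(1) = 0.6196 (to 4 decimal places).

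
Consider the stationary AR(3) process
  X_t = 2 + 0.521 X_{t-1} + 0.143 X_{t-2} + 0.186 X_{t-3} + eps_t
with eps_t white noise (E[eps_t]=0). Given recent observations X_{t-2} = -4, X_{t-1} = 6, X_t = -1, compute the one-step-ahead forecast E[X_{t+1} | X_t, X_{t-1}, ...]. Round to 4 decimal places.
E[X_{t+1} \mid \mathcal F_t] = 1.5930

For an AR(p) model X_t = c + sum_i phi_i X_{t-i} + eps_t, the
one-step-ahead conditional mean is
  E[X_{t+1} | X_t, ...] = c + sum_i phi_i X_{t+1-i}.
Substitute known values:
  E[X_{t+1} | ...] = 2 + (0.521) * (-1) + (0.143) * (6) + (0.186) * (-4)
                   = 1.5930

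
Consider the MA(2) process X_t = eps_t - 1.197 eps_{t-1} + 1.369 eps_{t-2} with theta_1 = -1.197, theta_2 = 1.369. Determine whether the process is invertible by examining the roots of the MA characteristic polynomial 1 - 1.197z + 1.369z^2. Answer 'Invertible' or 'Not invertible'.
\text{Not invertible}

The MA(q) characteristic polynomial is P(z) = 1 - 1.197z + 1.369z^2.
Invertibility requires all roots to lie outside the unit circle, i.e. |z| > 1 for every root.
Set 1 + (-1.197) z + (1.369) z^2 = 0, i.e. a z^2 + b z + c = 0 with a = 1.369, b = -1.197, c = 1.
Discriminant D = b^2 - 4ac = (-1.197)^2 - 4*(1.369)*1 = 1.432809 - (5.476) = -4.043191.
D < 0, so the roots are the complex-conjugate pair z = (-b +/- i sqrt(-D)) / (2a) = 0.4372 +/- 0.7344i.
For a conjugate pair |z|^2 = z * conj(z) = (product of roots) = c/a = 1/(1.369) = 0.73046, so |z| = sqrt(0.73046) = 0.8547 for both roots.
Moduli of all roots: 0.8547, 0.8547.
All moduli strictly greater than 1? No.
Verdict: Not invertible.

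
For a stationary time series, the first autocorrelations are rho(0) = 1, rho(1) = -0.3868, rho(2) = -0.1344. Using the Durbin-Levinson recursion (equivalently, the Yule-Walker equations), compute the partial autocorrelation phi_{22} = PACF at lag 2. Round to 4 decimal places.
\phi_{22} = -0.3340

The PACF at lag k is phi_{kk}, the last component of the solution
to the Yule-Walker system G_k phi = r_k where
  (G_k)_{ij} = rho(|i - j|), (r_k)_i = rho(i), i,j = 1..k.
Equivalently, Durbin-Levinson gives phi_{kk} iteratively:
  phi_{11} = rho(1)
  phi_{kk} = [rho(k) - sum_{j=1..k-1} phi_{k-1,j} rho(k-j)]
            / [1 - sum_{j=1..k-1} phi_{k-1,j} rho(j)],
  phi_{k,j} = phi_{k-1,j} - phi_{kk} phi_{k-1,k-j},  j = 1..k-1.
Step k = 1:
  phi_11 = rho(1) = -0.3868.
Step k = 2:
  phi_22 = [rho(2) - phi_11 rho(1)] / [1 - phi_11 rho(1)] = [-0.1344 - (-0.3868)(-0.3868)] / [1 - (-0.3868)(-0.3868)]
         = -0.28401424 / 0.85038576 = -0.334.
Therefore phi_{22} = -0.3340.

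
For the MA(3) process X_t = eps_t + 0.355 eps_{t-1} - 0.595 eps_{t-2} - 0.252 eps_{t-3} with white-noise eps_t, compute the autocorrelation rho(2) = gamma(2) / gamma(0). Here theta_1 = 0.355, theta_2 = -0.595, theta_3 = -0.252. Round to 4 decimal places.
\rho(2) = -0.4434

For an MA(q) process with theta_0 = 1, the autocovariance is
  gamma(k) = sigma^2 * sum_{i=0..q-k} theta_i * theta_{i+k},
and rho(k) = gamma(k) / gamma(0). Sigma^2 cancels.
  numerator   = (1)*(-0.595) + (0.355)*(-0.252) = -0.68446.
  denominator = (1)^2 + (0.355)^2 + (-0.595)^2 + (-0.252)^2 = 1.543554.
  rho(2) = -0.68446 / 1.543554 = -0.4434.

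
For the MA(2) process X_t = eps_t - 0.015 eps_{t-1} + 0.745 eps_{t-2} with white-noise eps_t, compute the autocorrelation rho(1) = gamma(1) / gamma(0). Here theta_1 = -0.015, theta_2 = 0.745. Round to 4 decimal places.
\rho(1) = -0.0168

For an MA(q) process with theta_0 = 1, the autocovariance is
  gamma(k) = sigma^2 * sum_{i=0..q-k} theta_i * theta_{i+k},
and rho(k) = gamma(k) / gamma(0). Sigma^2 cancels.
  numerator   = (1)*(-0.015) + (-0.015)*(0.745) = -0.026175.
  denominator = (1)^2 + (-0.015)^2 + (0.745)^2 = 1.55525.
  rho(1) = -0.026175 / 1.55525 = -0.0168.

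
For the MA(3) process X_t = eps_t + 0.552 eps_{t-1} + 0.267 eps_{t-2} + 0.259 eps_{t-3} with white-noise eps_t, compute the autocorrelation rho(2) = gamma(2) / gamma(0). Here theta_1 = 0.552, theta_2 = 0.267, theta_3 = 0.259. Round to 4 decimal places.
\rho(2) = 0.2841

For an MA(q) process with theta_0 = 1, the autocovariance is
  gamma(k) = sigma^2 * sum_{i=0..q-k} theta_i * theta_{i+k},
and rho(k) = gamma(k) / gamma(0). Sigma^2 cancels.
  numerator   = (1)*(0.267) + (0.552)*(0.259) = 0.409968.
  denominator = (1)^2 + (0.552)^2 + (0.267)^2 + (0.259)^2 = 1.443074.
  rho(2) = 0.409968 / 1.443074 = 0.2841.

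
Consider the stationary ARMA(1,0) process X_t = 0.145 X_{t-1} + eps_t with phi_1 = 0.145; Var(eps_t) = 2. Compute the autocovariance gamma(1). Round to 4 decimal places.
\gamma(1) = 0.2962

Multiply the model equation by X_{t-k} and take expectations. With theta_0 = psi_0 = 1 and psi_j the MA(infinity) weights, this gives
  gamma(k) - sum_i phi_i gamma(k-i) = c_k,
  c_k = sigma^2 * sum_{j=k..q} theta_j psi_{j-k}   (c_k = 0 for k > q),
using gamma(-m) = gamma(m).
Pure AR (q = 0): c_0 = sigma^2 = 2, c_k = 0 for k >= 1.
Equations for k = 0 and k = 1 (AR order 1):
  gamma(0) = phi_1 gamma(1) + c_0
  gamma(1) = phi_1 gamma(0) + c_1
Substituting the second into the first: gamma(0) (1 - phi_1^2) = c_0 + phi_1 c_1, so
  gamma(0) = c_0 / (1 - phi_1^2) = 2 / (1 - (0.145)^2) = 2 / 0.978975 = 2.042953.
  gamma(1) = phi_1 gamma(0) = (0.145)(2.042953) = 0.296228.
Therefore gamma(1) = 0.2962 (to 4 decimal places).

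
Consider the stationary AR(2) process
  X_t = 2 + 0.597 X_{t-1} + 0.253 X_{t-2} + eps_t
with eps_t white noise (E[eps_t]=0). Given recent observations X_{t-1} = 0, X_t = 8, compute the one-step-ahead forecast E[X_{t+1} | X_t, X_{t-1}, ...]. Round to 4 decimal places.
E[X_{t+1} \mid \mathcal F_t] = 6.7760

For an AR(p) model X_t = c + sum_i phi_i X_{t-i} + eps_t, the
one-step-ahead conditional mean is
  E[X_{t+1} | X_t, ...] = c + sum_i phi_i X_{t+1-i}.
Substitute known values:
  E[X_{t+1} | ...] = 2 + (0.597) * (8) + (0.253) * (0)
                   = 6.7760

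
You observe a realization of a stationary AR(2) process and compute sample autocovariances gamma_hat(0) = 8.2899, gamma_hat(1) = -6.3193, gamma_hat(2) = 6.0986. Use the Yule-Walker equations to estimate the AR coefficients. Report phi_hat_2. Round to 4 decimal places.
\hat\phi_{2} = 0.3690

The Yule-Walker equations for an AR(p) process read, in matrix form,
  Gamma_p phi = r_p,   with   (Gamma_p)_{ij} = gamma(|i - j|),
                       (r_p)_i = gamma(i),   i,j = 1..p.
Substitute the sample gammas (Toeplitz matrix and right-hand side of size 2):
  Gamma_p = [[8.2899, -6.3193], [-6.3193, 8.2899]]
  r_p     = [-6.3193, 6.0986]
Written out:
  8.2899 phi_1 - 6.3193 phi_2 = -6.3193
  -6.3193 phi_1 + 8.2899 phi_2 = 6.0986
Solve by Cramer's rule:
  det = gamma(0)^2 - gamma(1)^2 = (8.2899)^2 - (-6.3193)^2 = 68.72244201 - 39.93355249 = 28.78888952
  phi_hat_1 = [gamma(1) gamma(0) - gamma(1) gamma(2)] / det = [(-6.3193)(8.2899) - (-6.3193)(6.0986)] / 28.78888952 = -13.84748209 / 28.78888952 = -0.481
  phi_hat_2 = [gamma(0) gamma(2) - gamma(1)^2] / det = [(8.2899)(6.0986) - (-6.3193)^2] / 28.78888952 = 10.62323165 / 28.78888952 = 0.369
So phi_hat = [-0.4810, 0.3690].
Therefore phi_hat_2 = 0.3690.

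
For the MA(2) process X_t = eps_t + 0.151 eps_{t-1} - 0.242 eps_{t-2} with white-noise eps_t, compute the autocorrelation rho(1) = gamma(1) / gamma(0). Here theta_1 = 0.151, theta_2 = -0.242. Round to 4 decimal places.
\rho(1) = 0.1058

For an MA(q) process with theta_0 = 1, the autocovariance is
  gamma(k) = sigma^2 * sum_{i=0..q-k} theta_i * theta_{i+k},
and rho(k) = gamma(k) / gamma(0). Sigma^2 cancels.
  numerator   = (1)*(0.151) + (0.151)*(-0.242) = 0.114458.
  denominator = (1)^2 + (0.151)^2 + (-0.242)^2 = 1.081365.
  rho(1) = 0.114458 / 1.081365 = 0.1058.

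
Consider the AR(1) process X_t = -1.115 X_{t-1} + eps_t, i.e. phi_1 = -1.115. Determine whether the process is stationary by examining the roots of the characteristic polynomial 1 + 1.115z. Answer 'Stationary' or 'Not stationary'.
\text{Not stationary}

The AR(p) characteristic polynomial is P(z) = 1 + 1.115z.
Stationarity requires all roots to lie outside the unit circle, i.e. |z| > 1 for every root.
This is linear in z: 1 + (1.115) z = 0  =>  z = -1/(1.115) = -0.896861,  |z| = 0.896861.
Moduli of all roots: 0.8969.
All moduli strictly greater than 1? No.
Verdict: Not stationary.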